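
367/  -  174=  - 367/174 = - 2.11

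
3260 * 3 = 9780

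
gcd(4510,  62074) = 82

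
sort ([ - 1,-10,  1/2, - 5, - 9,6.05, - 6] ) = [ - 10 ,- 9, - 6, - 5,-1,1/2, 6.05 ]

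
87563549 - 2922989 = 84640560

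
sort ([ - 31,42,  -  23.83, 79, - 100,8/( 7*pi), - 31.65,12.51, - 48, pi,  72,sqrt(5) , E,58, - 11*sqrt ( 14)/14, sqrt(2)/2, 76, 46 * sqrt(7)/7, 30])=[- 100, - 48,-31.65 ,-31, - 23.83,-11* sqrt(14)/14,8/(7*pi),sqrt(2 )/2, sqrt(5), E,  pi, 12.51,46 * sqrt(7)/7, 30  ,  42, 58,72,76, 79]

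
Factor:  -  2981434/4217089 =-2^1*191^( - 1 )*22079^(  -  1)*1490717^1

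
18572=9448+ 9124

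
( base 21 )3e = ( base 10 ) 77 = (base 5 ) 302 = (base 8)115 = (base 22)3B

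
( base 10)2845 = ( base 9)3811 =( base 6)21101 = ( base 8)5435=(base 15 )c9a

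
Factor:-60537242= - 2^1*23^1*277^1*4751^1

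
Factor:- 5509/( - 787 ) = 7^1 = 7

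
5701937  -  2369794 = 3332143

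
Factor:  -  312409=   -  17^2 * 23^1*47^1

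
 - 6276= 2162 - 8438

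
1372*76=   104272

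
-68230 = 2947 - 71177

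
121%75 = 46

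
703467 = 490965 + 212502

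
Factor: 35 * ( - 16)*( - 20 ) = 2^6 * 5^2 * 7^1 = 11200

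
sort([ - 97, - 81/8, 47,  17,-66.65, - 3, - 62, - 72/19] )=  [ - 97, - 66.65 , - 62,-81/8, - 72/19,-3,17, 47]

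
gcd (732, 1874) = 2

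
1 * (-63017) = - 63017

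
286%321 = 286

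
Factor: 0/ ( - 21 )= 0^1 = 0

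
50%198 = 50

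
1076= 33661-32585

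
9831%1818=741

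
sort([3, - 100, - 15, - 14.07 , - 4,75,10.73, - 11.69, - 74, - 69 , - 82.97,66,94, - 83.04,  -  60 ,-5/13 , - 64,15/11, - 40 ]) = [ - 100, - 83.04, - 82.97, - 74, - 69, - 64, - 60 , - 40, - 15, - 14.07, - 11.69,- 4, - 5/13,15/11, 3,  10.73, 66,75,  94 ] 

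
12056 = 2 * 6028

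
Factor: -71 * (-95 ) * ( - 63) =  - 3^2  *5^1*7^1*19^1*71^1=- 424935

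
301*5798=1745198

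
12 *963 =11556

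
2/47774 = 1/23887=0.00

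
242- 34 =208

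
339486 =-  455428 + 794914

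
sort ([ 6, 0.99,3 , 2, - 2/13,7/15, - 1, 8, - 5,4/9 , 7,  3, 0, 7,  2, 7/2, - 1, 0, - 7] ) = [ - 7, - 5, - 1,-1, - 2/13, 0, 0, 4/9, 7/15 , 0.99,  2, 2,  3,3,7/2,6,7, 7, 8]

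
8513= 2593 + 5920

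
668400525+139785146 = 808185671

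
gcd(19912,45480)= 8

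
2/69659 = 2/69659 = 0.00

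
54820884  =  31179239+23641645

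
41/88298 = 41/88298 = 0.00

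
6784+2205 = 8989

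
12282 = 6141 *2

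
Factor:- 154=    - 2^1 * 7^1*11^1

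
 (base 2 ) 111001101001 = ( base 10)3689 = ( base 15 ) 115e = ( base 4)321221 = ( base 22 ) 7DF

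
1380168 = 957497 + 422671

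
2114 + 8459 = 10573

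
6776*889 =6023864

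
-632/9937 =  - 632/9937 = - 0.06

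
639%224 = 191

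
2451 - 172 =2279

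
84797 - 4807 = 79990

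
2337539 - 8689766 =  - 6352227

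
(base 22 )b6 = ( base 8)370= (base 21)bh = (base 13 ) 161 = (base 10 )248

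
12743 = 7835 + 4908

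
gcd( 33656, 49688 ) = 8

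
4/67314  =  2/33657=0.00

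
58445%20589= 17267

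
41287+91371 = 132658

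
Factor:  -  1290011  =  -17^1*75883^1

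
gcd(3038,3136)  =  98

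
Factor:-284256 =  - 2^5*3^3*7^1*47^1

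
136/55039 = 136/55039 = 0.00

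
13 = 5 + 8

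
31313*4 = 125252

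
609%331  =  278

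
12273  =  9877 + 2396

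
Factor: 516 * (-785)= -405060  =  - 2^2 * 3^1  *5^1*43^1 * 157^1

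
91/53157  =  7/4089 = 0.00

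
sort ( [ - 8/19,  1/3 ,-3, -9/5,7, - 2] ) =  [-3, - 2, - 9/5, - 8/19, 1/3,  7]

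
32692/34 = 16346/17 = 961.53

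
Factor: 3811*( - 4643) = - 17694473 = - 37^1*103^1 * 4643^1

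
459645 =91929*5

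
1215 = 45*27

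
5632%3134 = 2498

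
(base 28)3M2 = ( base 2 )101110011010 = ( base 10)2970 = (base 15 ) D30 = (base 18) 930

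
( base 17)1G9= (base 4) 20322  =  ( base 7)1443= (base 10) 570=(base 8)1072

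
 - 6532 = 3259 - 9791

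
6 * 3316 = 19896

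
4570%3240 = 1330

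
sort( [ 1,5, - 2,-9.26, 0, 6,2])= [ - 9.26, - 2, 0,1,2, 5,6 ]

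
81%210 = 81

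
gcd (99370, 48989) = 1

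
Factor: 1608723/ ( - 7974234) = -2^ ( - 1 )*  3^( - 1) *37^1*4831^1*147671^(  -  1)  =  - 178747/886026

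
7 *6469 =45283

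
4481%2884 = 1597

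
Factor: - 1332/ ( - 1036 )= 3^2*7^(-1) = 9/7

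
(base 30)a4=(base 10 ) 304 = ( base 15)154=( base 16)130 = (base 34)8w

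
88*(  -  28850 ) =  - 2538800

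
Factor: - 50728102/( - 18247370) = 5^( -1)*  17^1*28151^1*34429^( - 1 ) = 478567/172145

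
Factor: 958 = 2^1*479^1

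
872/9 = 96+8/9 = 96.89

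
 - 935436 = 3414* ( - 274)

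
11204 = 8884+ 2320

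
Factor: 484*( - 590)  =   - 2^3*5^1*11^2*59^1 = - 285560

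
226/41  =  5+21/41  =  5.51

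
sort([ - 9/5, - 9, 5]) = [ - 9 , - 9/5,5 ]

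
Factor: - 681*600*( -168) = 68644800 =2^6 * 3^3*5^2*7^1*227^1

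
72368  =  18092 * 4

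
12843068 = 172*74669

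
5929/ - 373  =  -16 + 39/373 = - 15.90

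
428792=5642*76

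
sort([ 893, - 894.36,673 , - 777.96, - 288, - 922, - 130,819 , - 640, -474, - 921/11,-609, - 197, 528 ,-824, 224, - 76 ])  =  [ - 922, - 894.36, - 824,-777.96, - 640,-609,-474,-288,-197,-130,-921/11 , - 76,224, 528, 673, 819, 893 ] 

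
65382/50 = 32691/25 = 1307.64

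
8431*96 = 809376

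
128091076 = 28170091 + 99920985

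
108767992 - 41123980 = 67644012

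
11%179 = 11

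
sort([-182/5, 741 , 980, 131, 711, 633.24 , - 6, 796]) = [ - 182/5,  -  6,131,633.24, 711, 741, 796,980]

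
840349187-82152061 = 758197126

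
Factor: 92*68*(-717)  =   - 2^4*3^1 * 17^1*23^1*239^1 = - 4485552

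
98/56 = 7/4=   1.75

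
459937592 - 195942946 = 263994646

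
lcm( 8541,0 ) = 0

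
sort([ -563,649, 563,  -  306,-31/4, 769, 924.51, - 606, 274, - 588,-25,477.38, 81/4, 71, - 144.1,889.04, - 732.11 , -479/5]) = [ - 732.11, - 606, - 588, -563, - 306,- 144.1, - 479/5, - 25, - 31/4,81/4,71, 274,477.38,563,649,769, 889.04,924.51]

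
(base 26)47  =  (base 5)421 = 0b1101111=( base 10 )111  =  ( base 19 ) 5g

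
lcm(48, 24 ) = 48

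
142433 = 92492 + 49941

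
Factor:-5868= -2^2*3^2*163^1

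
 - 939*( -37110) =34846290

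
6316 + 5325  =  11641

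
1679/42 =39 + 41/42 = 39.98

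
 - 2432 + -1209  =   - 3641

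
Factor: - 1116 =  - 2^2*3^2*31^1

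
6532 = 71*92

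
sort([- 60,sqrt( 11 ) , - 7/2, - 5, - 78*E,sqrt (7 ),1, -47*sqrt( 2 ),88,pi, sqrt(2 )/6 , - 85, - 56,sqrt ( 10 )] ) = [ - 78*E, - 85, - 47*sqrt(2) , - 60, - 56, - 5,- 7/2,  sqrt( 2)/6 , 1, sqrt( 7 ), pi,sqrt ( 10 ),sqrt( 11),88 ] 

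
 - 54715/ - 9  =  54715/9 = 6079.44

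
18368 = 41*448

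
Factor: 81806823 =3^2*7^2*103^1*1801^1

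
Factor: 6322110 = 2^1*3^1*5^1*83^1*2539^1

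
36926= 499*74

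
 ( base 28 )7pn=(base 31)6eb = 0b1100001000011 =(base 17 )1486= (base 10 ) 6211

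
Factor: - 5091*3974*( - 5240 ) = 2^4*3^1*5^1*131^1*1697^1*1987^1 = 106013762160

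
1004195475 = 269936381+734259094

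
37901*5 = 189505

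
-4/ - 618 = 2/309 = 0.01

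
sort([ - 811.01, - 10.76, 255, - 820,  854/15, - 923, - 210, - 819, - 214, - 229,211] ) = [ - 923, - 820,  -  819 , - 811.01, - 229, - 214,-210, - 10.76,854/15,211, 255 ]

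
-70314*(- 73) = 5132922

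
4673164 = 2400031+2273133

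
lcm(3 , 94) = 282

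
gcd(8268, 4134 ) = 4134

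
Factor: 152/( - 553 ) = - 2^3 * 7^ ( - 1)*19^1*79^( - 1)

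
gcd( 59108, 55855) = 1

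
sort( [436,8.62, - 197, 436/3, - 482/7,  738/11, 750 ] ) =[-197,  -  482/7, 8.62,738/11,436/3, 436  ,  750 ]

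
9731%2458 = 2357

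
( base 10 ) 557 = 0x22D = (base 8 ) 1055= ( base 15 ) 272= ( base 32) hd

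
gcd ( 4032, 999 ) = 9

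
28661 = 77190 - 48529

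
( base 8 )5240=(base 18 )872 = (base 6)20332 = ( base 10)2720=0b101010100000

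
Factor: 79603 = 23^1*3461^1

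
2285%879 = 527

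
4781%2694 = 2087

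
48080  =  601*80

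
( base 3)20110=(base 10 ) 174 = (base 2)10101110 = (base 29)60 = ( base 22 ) 7K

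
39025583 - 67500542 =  - 28474959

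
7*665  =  4655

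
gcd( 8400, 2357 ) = 1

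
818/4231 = 818/4231 = 0.19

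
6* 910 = 5460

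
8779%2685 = 724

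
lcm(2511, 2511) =2511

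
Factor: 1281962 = 2^1*11^1*58271^1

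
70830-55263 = 15567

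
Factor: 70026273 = 3^2* 167^1*46591^1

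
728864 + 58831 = 787695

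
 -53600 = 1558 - 55158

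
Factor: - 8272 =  - 2^4*11^1 * 47^1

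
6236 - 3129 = 3107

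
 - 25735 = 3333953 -3359688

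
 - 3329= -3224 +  - 105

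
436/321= 436/321= 1.36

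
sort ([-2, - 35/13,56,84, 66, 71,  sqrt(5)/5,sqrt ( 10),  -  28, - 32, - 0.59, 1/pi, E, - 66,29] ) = [ - 66, - 32 , - 28, - 35/13, - 2,  -  0.59, 1/pi,sqrt (5 ) /5,E, sqrt ( 10)  ,  29 , 56,66, 71, 84 ]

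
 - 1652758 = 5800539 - 7453297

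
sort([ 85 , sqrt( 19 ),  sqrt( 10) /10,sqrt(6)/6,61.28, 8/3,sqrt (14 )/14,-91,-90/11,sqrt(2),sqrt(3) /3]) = [ - 91 , - 90/11, sqrt( 14)/14, sqrt ( 10 )/10,sqrt ( 6 )/6,sqrt(3) /3,sqrt(2), 8/3, sqrt( 19 ),61.28, 85]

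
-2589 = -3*863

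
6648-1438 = 5210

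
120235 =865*139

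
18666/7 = 18666/7 = 2666.57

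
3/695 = 3/695 = 0.00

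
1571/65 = 1571/65 = 24.17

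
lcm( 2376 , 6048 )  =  66528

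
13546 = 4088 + 9458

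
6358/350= 18+29/175=18.17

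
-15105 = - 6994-8111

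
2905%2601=304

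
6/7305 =2/2435 = 0.00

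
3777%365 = 127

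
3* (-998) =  - 2994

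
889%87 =19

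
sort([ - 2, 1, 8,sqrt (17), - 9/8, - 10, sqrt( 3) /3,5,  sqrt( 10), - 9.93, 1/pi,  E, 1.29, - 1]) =[ - 10, - 9.93, - 2, - 9/8, - 1, 1/pi,  sqrt(3) /3 , 1 , 1.29,E, sqrt( 10 ), sqrt (17 ), 5,8] 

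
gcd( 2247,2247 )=2247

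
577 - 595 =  - 18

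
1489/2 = 1489/2 = 744.50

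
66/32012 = 33/16006 =0.00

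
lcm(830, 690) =57270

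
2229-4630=  -  2401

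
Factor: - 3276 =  - 2^2*3^2*7^1*13^1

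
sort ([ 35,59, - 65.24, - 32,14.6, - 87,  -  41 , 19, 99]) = [ - 87  ,-65.24, - 41, - 32, 14.6,19 , 35 , 59,99] 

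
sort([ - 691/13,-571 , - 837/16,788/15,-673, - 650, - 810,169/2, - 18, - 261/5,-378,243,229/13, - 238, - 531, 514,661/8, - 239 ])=[ - 810,  -  673 ,-650,-571, - 531,-378 ,-239, - 238,  -  691/13, - 837/16, - 261/5,-18, 229/13  ,  788/15, 661/8,169/2, 243,514]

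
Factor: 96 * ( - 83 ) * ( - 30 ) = 239040 = 2^6 * 3^2*5^1*83^1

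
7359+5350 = 12709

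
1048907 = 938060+110847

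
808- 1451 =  - 643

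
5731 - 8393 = -2662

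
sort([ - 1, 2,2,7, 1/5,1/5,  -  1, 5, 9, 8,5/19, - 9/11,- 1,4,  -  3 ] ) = [ - 3, - 1,- 1, - 1,  -  9/11, 1/5,1/5,5/19,2,2,4,5,7, 8,9]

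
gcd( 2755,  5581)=1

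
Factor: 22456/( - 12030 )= -28/15 = -2^2  *  3^( - 1 )*5^( - 1 )*7^1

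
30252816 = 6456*4686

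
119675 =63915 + 55760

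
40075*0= 0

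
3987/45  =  88+3/5 = 88.60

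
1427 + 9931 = 11358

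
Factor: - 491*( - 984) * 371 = 2^3*3^1*7^1*41^1* 53^1*491^1 = 179246424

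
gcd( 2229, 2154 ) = 3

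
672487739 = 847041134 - 174553395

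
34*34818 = 1183812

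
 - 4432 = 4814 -9246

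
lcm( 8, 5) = 40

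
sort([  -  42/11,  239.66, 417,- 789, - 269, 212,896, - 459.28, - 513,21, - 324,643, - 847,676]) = [-847, - 789, - 513,  -  459.28, - 324,  -  269,-42/11,  21,212,239.66,417,643, 676, 896 ] 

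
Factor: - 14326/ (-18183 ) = 26/33 = 2^1*3^( - 1)*11^( - 1)*13^1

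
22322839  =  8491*2629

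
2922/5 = 584 + 2/5=584.40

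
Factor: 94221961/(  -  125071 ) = - 23^1*181^ ( -1 )*691^( - 1)*4096607^1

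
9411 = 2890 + 6521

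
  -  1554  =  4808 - 6362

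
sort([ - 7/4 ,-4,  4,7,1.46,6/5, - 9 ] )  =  [ - 9, - 4, - 7/4,6/5,1.46,4,7] 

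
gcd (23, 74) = 1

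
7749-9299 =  - 1550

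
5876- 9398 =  - 3522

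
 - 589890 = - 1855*318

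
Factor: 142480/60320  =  137/58= 2^( - 1 )*29^( - 1) * 137^1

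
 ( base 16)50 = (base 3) 2222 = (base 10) 80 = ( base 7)143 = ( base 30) 2K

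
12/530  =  6/265 = 0.02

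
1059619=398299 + 661320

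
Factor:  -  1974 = - 2^1*3^1*7^1*47^1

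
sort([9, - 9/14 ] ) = [ - 9/14, 9 ] 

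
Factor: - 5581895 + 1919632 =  - 11^1*332933^1  =  -3662263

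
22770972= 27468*829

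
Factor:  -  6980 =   -  2^2*5^1*349^1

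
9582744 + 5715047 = 15297791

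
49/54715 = 49/54715 = 0.00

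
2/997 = 2/997 =0.00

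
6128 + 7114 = 13242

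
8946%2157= 318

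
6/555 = 2/185 = 0.01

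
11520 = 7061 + 4459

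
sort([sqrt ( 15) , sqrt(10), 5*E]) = [sqrt(10 ), sqrt( 15 ),5 * E] 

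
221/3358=221/3358= 0.07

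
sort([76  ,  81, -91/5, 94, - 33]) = [ - 33,  -  91/5,76,81, 94] 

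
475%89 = 30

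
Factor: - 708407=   -  7^1 * 17^1*5953^1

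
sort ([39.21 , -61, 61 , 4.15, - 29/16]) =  [ - 61, - 29/16,4.15,  39.21 , 61]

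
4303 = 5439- 1136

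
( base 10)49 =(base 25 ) 1O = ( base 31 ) 1I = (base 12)41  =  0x31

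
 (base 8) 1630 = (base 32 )so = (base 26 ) 19a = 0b1110011000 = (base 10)920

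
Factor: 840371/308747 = 7^1* 59^( - 1)*271^1*443^1*5233^ ( - 1 ) 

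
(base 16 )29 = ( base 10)41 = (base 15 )2b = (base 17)27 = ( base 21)1k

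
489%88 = 49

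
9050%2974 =128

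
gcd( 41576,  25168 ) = 8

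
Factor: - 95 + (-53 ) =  - 148 = - 2^2* 37^1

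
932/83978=466/41989 = 0.01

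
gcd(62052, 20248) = 4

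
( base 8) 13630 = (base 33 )5I1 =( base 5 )143130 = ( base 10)6040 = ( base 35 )4wk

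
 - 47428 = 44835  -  92263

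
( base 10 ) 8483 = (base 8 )20443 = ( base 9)12565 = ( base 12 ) 4AAB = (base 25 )DE8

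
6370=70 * 91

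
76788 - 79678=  - 2890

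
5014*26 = 130364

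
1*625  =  625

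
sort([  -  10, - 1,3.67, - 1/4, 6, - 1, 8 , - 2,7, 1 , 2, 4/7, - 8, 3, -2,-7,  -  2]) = [-10, - 8,-7,-2,-2,  -  2, - 1, - 1, - 1/4,4/7,1, 2,  3,3.67,6,7,8] 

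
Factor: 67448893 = 211^1*293^1*1091^1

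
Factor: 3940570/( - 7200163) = - 2^1*5^1*17^( - 1)*37^( - 1 )*389^1*1013^1 * 11447^(  -  1)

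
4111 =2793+1318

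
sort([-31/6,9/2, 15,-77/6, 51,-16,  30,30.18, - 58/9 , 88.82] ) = [ - 16,-77/6, - 58/9, - 31/6, 9/2, 15,30, 30.18, 51 , 88.82 ] 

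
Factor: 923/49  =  7^(-2)*13^1*71^1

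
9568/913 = 10 + 438/913=10.48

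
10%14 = 10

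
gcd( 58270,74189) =1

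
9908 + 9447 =19355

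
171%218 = 171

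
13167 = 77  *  171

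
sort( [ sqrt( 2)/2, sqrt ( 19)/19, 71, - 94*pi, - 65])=[- 94*pi,  -  65, sqrt(19 )/19, sqrt( 2)/2, 71 ]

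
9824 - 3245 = 6579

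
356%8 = 4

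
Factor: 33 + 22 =5^1*11^1 = 55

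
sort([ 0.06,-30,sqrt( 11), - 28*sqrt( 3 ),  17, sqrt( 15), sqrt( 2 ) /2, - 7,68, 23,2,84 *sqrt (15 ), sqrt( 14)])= [-28*sqrt (3), - 30, - 7, 0.06,  sqrt(2) /2,2,sqrt(11) , sqrt(14 ), sqrt(15) , 17,23, 68,84*sqrt( 15) ] 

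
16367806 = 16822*973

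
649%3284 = 649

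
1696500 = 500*3393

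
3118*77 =240086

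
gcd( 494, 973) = 1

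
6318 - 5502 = 816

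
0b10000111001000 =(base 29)A86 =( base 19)14i3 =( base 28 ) b0o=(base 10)8648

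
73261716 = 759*96524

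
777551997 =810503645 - 32951648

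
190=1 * 190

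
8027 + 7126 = 15153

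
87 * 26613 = 2315331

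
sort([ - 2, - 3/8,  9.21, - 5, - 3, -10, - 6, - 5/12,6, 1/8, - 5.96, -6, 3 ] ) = [ - 10, - 6 , - 6,  -  5.96 , - 5, - 3, - 2, - 5/12 ,- 3/8,  1/8,3,  6, 9.21 ]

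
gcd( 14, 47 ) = 1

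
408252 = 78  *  5234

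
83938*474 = 39786612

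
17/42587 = 17/42587  =  0.00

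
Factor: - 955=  - 5^1*191^1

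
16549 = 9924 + 6625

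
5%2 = 1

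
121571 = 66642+54929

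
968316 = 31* 31236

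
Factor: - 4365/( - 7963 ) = 3^2 * 5^1*97^1*7963^(-1 ) 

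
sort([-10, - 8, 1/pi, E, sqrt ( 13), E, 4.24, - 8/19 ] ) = [-10, - 8,-8/19, 1/pi, E, E, sqrt ( 13),4.24] 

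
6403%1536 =259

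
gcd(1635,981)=327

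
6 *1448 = 8688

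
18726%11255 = 7471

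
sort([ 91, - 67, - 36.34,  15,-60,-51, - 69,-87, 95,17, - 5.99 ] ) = [ - 87 , -69,- 67, - 60, - 51, - 36.34,-5.99,15,17 , 91,95 ] 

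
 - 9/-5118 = 3/1706 = 0.00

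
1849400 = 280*6605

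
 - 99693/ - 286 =348 + 15/26 =348.58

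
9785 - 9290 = 495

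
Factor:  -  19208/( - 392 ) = 7^2 =49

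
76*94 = 7144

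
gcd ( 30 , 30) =30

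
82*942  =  77244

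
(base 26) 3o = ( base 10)102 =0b1100110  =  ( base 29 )3f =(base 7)204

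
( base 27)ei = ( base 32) CC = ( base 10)396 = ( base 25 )fl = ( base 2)110001100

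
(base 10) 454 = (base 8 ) 706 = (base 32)E6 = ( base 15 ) 204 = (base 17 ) 19c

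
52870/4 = 26435/2= 13217.50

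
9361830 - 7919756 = 1442074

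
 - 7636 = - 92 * 83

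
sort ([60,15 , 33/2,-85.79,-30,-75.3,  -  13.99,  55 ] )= [  -  85.79,-75.3, - 30, - 13.99 , 15, 33/2,55, 60 ] 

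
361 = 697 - 336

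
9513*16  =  152208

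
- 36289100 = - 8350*4346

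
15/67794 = 5/22598 =0.00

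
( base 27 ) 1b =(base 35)13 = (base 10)38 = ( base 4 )212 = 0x26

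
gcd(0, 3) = 3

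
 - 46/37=  -  46/37 = - 1.24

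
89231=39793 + 49438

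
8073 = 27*299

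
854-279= 575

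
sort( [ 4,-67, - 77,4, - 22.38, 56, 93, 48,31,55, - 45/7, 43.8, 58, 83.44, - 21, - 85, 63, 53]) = [ - 85 , - 77, - 67,  -  22.38,-21,  -  45/7, 4, 4, 31, 43.8, 48,53, 55,  56 , 58, 63, 83.44,93]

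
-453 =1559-2012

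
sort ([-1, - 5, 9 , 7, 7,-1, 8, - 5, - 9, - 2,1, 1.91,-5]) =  [ - 9, - 5,-5, - 5 ,- 2, - 1, - 1, 1, 1.91,7, 7, 8,9 ]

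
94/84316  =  47/42158 = 0.00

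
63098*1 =63098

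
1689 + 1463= 3152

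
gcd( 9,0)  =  9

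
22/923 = 22/923= 0.02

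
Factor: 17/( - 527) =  - 1/31 = -  31^( - 1)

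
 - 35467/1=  - 35467 = - 35467.00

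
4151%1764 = 623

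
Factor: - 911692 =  - 2^2*317^1*719^1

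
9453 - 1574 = 7879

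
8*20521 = 164168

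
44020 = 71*620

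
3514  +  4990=8504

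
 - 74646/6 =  - 12441= - 12441.00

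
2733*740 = 2022420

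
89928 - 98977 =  - 9049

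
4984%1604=172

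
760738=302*2519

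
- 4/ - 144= 1/36 = 0.03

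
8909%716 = 317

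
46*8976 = 412896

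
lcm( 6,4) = 12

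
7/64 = 7/64=0.11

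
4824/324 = 134/9 = 14.89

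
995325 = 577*1725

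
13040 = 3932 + 9108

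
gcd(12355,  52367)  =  7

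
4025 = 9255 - 5230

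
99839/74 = 99839/74 = 1349.18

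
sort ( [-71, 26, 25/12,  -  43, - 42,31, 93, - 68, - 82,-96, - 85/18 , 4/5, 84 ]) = [  -  96,  -  82, - 71, - 68,-43,  -  42, - 85/18,  4/5, 25/12, 26, 31,  84, 93]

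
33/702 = 11/234 = 0.05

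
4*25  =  100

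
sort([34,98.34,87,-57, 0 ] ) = [ - 57, 0, 34,87,98.34]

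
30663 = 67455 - 36792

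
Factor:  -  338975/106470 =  - 745/234  =  - 2^( - 1 )*3^ ( - 2)*5^1*13^( - 1 )*149^1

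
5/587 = 5/587 = 0.01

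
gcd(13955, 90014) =1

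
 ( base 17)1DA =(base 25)KK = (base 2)1000001000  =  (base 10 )520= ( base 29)HR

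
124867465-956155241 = - 831287776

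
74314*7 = 520198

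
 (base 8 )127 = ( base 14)63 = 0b1010111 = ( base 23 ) 3i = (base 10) 87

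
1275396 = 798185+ 477211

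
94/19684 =47/9842 = 0.00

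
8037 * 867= 6968079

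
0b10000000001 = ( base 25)1G0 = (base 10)1025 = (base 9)1358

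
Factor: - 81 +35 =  - 46 =- 2^1*23^1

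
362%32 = 10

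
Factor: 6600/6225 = 88/83 = 2^3 * 11^1*83^( - 1) 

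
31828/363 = 87 + 247/363= 87.68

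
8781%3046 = 2689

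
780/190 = 4 + 2/19 = 4.11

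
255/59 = 4+19/59 = 4.32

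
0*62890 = 0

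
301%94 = 19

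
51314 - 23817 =27497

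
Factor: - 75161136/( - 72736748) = 18790284/18184187 = 2^2*3^1*7^( - 1 )*67^1*523^( -1)*4967^(- 1)*23371^1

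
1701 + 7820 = 9521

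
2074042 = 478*4339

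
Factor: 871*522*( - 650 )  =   - 295530300  =  - 2^2 * 3^2*5^2*13^2 * 29^1*67^1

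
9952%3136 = 544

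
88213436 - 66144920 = 22068516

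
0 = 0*62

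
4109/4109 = 1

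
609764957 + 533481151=1143246108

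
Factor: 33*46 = 1518 = 2^1*3^1*11^1*23^1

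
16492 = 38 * 434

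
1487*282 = 419334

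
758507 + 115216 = 873723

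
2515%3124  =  2515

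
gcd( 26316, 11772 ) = 36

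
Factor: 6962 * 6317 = 2^1 * 59^2*6317^1 = 43978954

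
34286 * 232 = 7954352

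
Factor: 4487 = 7^1*641^1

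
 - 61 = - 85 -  - 24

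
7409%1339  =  714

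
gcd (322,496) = 2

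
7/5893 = 7/5893 = 0.00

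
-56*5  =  - 280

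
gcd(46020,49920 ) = 780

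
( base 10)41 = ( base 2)101001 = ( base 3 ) 1112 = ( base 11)38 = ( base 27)1E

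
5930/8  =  741 + 1/4   =  741.25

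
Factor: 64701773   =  64701773^1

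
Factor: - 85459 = - 11^1*17^1*457^1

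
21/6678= 1/318 = 0.00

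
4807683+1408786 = 6216469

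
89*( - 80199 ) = -7137711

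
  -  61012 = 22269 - 83281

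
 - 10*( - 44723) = 447230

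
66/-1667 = - 1  +  1601/1667 = - 0.04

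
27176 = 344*79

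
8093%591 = 410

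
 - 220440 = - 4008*55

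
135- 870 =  - 735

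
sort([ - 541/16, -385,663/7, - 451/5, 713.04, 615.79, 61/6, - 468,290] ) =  [ - 468, - 385, - 451/5, - 541/16, 61/6, 663/7, 290, 615.79,  713.04 ] 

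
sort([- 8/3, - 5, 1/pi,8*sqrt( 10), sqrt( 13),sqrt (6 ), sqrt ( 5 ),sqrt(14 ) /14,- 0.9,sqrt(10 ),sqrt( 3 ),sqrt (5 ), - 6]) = [ - 6, - 5, - 8/3, - 0.9,sqrt(14 ) /14,1/pi, sqrt( 3 ), sqrt( 5 ),sqrt( 5), sqrt( 6 ),sqrt( 10),sqrt( 13), 8*sqrt (10 ) ] 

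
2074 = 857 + 1217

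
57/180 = 19/60 = 0.32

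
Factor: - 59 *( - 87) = 3^1*29^1*59^1 = 5133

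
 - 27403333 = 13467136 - 40870469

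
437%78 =47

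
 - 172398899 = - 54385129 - 118013770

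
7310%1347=575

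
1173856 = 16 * 73366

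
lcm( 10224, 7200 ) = 511200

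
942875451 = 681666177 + 261209274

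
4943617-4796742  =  146875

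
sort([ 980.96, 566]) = [ 566, 980.96]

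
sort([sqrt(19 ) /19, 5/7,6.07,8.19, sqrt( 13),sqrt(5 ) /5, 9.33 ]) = [ sqrt( 19 )/19, sqrt( 5 )/5, 5/7, sqrt( 13 ), 6.07, 8.19, 9.33]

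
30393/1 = 30393=30393.00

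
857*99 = 84843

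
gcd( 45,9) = 9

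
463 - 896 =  - 433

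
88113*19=1674147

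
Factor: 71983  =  71983^1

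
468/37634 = 234/18817 = 0.01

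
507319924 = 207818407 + 299501517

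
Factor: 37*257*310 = 2947790 =2^1*5^1*31^1*37^1*257^1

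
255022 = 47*5426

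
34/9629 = 34/9629 = 0.00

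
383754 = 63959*6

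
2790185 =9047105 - 6256920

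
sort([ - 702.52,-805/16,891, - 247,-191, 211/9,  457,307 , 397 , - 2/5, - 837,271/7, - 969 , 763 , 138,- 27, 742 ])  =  [ - 969, - 837, - 702.52,-247, -191, -805/16, - 27, - 2/5, 211/9,271/7, 138,307,397, 457 , 742, 763,891]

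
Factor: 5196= 2^2*3^1*433^1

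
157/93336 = 157/93336 = 0.00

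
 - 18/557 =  - 18/557 = - 0.03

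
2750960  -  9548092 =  - 6797132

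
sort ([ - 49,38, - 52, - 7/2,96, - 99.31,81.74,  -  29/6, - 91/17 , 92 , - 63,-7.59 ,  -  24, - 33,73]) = [ - 99.31, - 63, - 52, - 49,  -  33,  -  24, - 7.59, - 91/17 ,  -  29/6, -7/2,38, 73, 81.74,92, 96]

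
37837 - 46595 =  - 8758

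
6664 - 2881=3783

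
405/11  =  405/11=36.82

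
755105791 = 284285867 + 470819924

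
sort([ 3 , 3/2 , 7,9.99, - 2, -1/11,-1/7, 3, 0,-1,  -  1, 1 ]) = [ - 2,-1, - 1, - 1/7 , - 1/11, 0,1,3/2 , 3, 3, 7,  9.99 ] 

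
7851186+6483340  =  14334526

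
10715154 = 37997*282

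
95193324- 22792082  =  72401242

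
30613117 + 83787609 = 114400726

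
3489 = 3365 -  - 124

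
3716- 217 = 3499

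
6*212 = 1272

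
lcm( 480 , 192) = 960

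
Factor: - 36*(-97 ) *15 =52380  =  2^2*3^3 *5^1*97^1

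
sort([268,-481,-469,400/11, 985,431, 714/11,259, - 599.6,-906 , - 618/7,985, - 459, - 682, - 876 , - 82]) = [ - 906,-876,  -  682,-599.6,-481,-469 ,-459, - 618/7, - 82,400/11, 714/11,259, 268,  431,985,985]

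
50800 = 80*635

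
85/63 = 1 + 22/63 = 1.35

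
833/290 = 833/290 = 2.87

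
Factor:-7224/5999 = - 2^3*3^1 * 43^1 *857^( - 1) = -  1032/857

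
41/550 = 41/550 = 0.07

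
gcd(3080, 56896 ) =56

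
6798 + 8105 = 14903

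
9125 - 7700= 1425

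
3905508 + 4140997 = 8046505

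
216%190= 26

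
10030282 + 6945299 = 16975581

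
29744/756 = 7436/189 = 39.34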